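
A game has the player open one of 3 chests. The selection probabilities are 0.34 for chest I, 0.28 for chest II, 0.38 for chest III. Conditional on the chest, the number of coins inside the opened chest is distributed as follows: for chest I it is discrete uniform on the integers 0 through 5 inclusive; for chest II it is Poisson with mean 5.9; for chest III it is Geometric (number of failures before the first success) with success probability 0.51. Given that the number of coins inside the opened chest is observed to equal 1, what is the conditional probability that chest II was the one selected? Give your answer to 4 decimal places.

Likelihoods P(X=1 | ·): I: 0.166667; II: 0.0161627; III: 0.2499.
Posterior ∝ prior × likelihood. Numerator for II: 0.28·0.0161627 = 0.00452556.
Normalizing constant: 0.34·0.166667 + 0.28·0.0161627 + 0.38·0.2499 = 0.156154.
P(II | observation) = 0.00452556 / 0.156154 = 0.0289814.

0.0290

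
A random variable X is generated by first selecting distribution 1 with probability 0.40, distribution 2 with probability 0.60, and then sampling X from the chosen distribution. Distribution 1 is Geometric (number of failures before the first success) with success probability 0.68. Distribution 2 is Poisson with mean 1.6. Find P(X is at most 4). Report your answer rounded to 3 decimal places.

0.984

Conditional on each component, P(X ≤ 4): 1: 0.996645; 2: 0.976318.
By total probability, P(X ≤ 4) = 0.4·0.996645 + 0.6·0.976318 = 0.984448.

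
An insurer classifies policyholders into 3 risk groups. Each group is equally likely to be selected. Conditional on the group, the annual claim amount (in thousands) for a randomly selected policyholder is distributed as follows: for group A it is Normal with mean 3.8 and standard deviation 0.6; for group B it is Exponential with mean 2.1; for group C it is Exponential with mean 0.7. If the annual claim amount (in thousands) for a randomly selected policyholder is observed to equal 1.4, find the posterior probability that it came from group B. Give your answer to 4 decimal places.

0.5581

Likelihoods f(1.4 | ·): A: 0.00022305; B: 0.244484; C: 0.193336.
Posterior ∝ prior × likelihood. Numerator for B: 0.333333·0.244484 = 0.0814948.
Normalizing constant: 0.333333·0.00022305 + 0.333333·0.244484 + 0.333333·0.193336 = 0.146015.
P(B | observation) = 0.0814948 / 0.146015 = 0.558128.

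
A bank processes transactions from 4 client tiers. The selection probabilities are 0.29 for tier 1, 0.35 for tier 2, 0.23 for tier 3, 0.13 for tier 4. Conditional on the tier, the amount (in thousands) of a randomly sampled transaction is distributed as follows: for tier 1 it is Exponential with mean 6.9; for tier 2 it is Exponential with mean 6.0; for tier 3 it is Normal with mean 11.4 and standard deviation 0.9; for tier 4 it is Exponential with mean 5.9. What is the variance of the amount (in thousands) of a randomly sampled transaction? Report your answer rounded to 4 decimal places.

Per component, 1: μ=6.9, E[X²]=95.22; 2: μ=6, E[X²]=72; 3: μ=11.4, E[X²]=130.77; 4: μ=5.9, E[X²]=69.62.
E[X] = 0.29·6.9 + 0.35·6 + 0.23·11.4 + 0.13·5.9 = 7.49.
E[X²] = 0.29·95.22 + 0.35·72 + 0.23·130.77 + 0.13·69.62 = 91.9415.
Var(X) = E[X²] − (E[X])² = 91.9415 − 56.1001 = 35.8414.

35.8414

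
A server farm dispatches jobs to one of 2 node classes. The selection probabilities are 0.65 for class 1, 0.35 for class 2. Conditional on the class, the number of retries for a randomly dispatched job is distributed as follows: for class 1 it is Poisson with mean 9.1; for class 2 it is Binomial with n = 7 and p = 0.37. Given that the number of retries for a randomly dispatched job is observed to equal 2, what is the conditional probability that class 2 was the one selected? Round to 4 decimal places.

0.9708

Likelihoods P(X=2 | ·): 1: 0.00462352; 2: 0.285316.
Posterior ∝ prior × likelihood. Numerator for 2: 0.35·0.285316 = 0.0998605.
Normalizing constant: 0.65·0.00462352 + 0.35·0.285316 = 0.102866.
P(2 | observation) = 0.0998605 / 0.102866 = 0.970784.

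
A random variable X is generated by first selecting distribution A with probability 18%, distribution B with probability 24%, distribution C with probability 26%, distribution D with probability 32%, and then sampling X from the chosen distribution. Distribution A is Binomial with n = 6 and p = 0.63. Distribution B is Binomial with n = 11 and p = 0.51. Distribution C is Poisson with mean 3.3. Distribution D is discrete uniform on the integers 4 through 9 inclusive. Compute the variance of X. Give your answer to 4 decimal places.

Per component, A: μ=3.78, E[X²]=15.687; B: μ=5.61, E[X²]=34.221; C: μ=3.3, E[X²]=14.19; D: μ=6.5, E[X²]=45.1667.
E[X] = 0.18·3.78 + 0.24·5.61 + 0.26·3.3 + 0.32·6.5 = 4.9648.
E[X²] = 0.18·15.687 + 0.24·34.221 + 0.26·14.19 + 0.32·45.1667 = 29.1794.
Var(X) = E[X²] − (E[X])² = 29.1794 − 24.6492 = 4.53019.

4.5302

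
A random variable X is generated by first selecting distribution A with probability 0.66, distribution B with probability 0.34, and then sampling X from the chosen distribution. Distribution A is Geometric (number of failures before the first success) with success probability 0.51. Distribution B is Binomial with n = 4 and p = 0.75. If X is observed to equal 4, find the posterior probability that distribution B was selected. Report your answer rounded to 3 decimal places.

Likelihoods P(X=4 | ·): A: 0.0294005; B: 0.316406.
Posterior ∝ prior × likelihood. Numerator for B: 0.34·0.316406 = 0.107578.
Normalizing constant: 0.66·0.0294005 + 0.34·0.316406 = 0.126982.
P(B | observation) = 0.107578 / 0.126982 = 0.847189.

0.847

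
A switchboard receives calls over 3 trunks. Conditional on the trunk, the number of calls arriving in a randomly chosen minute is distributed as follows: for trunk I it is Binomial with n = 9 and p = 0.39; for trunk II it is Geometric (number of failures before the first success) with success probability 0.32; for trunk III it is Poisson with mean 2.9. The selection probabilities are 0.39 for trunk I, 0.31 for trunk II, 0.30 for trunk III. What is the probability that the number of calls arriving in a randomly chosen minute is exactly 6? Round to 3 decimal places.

0.050

Conditional on each trunk, P(X = 6): I: 0.0670898; II: 0.0316376; III: 0.0454571.
By total probability, P(X = 6) = 0.39·0.0670898 + 0.31·0.0316376 + 0.3·0.0454571 = 0.0496098.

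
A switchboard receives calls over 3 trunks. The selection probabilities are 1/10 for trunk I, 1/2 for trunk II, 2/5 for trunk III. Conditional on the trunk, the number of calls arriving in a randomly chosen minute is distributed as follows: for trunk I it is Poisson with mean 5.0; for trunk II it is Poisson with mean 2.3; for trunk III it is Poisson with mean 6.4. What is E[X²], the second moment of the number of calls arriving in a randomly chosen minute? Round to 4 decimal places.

For each component E[X²] = Var + (mean)², giving I: 30; II: 7.59; III: 47.36.
Overall E[X²] = 0.1·30 + 0.5·7.59 + 0.4·47.36 = 25.739.

25.7390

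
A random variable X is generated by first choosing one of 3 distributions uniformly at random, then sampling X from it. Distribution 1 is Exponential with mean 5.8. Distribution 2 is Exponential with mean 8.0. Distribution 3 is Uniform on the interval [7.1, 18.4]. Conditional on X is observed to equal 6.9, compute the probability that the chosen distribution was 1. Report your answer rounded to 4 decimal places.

0.4986

Likelihoods f(6.9 | ·): 1: 0.05247; 2: 0.0527632; 3: 0.
Posterior ∝ prior × likelihood. Numerator for 1: 0.333333·0.05247 = 0.01749.
Normalizing constant: 0.333333·0.05247 + 0.333333·0.0527632 + 0.333333·0 = 0.0350777.
P(1 | observation) = 0.01749 / 0.0350777 = 0.498607.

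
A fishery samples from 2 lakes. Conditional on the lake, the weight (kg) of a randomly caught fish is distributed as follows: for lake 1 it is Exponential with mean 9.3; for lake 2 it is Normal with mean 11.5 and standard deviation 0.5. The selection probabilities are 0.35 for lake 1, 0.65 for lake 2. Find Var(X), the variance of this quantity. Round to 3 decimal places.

Per component, 1: μ=9.3, E[X²]=172.98; 2: μ=11.5, E[X²]=132.5.
E[X] = 0.35·9.3 + 0.65·11.5 = 10.73.
E[X²] = 0.35·172.98 + 0.65·132.5 = 146.668.
Var(X) = E[X²] − (E[X])² = 146.668 − 115.133 = 31.5351.

31.535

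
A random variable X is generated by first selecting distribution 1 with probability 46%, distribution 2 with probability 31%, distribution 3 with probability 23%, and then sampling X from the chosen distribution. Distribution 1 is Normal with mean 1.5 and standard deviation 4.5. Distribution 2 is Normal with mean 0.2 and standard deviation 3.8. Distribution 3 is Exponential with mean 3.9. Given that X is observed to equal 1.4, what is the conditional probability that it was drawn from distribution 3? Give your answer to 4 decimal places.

0.3647

Likelihoods f(1.4 | ·): 1: 0.088632; 2: 0.0998785; 3: 0.179075.
Posterior ∝ prior × likelihood. Numerator for 3: 0.23·0.179075 = 0.0411872.
Normalizing constant: 0.46·0.088632 + 0.31·0.0998785 + 0.23·0.179075 = 0.11292.
P(3 | observation) = 0.0411872 / 0.11292 = 0.364746.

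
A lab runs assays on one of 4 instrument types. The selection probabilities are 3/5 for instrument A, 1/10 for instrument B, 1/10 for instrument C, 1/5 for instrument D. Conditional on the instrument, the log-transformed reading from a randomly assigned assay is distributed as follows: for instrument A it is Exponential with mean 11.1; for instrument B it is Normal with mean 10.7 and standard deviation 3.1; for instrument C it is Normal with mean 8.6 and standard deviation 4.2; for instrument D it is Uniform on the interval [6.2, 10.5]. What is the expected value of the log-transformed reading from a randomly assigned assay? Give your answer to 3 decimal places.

10.260

Component means — A: 11.1; B: 10.7; C: 8.6; D: 8.35.
E[X] = 0.6·11.1 + 0.1·10.7 + 0.1·8.6 + 0.2·8.35 = 10.26.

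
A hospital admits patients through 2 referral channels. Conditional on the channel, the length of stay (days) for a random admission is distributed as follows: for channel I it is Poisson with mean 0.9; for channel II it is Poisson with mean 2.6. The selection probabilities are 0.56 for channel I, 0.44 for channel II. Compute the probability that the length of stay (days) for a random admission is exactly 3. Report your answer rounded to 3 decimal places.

0.123

Conditional on each channel, P(X = 3): I: 0.0493982; II: 0.217572.
By total probability, P(X = 3) = 0.56·0.0493982 + 0.44·0.217572 = 0.123395.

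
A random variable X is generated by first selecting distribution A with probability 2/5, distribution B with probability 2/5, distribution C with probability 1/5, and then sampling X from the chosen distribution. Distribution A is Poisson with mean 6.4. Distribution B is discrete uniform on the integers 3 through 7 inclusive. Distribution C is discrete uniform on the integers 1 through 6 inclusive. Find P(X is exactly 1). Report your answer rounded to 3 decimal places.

Conditional on each component, P(X = 1): A: 0.010634; B: 0; C: 0.166667.
By total probability, P(X = 1) = 0.4·0.010634 + 0.4·0 + 0.2·0.166667 = 0.0375869.

0.038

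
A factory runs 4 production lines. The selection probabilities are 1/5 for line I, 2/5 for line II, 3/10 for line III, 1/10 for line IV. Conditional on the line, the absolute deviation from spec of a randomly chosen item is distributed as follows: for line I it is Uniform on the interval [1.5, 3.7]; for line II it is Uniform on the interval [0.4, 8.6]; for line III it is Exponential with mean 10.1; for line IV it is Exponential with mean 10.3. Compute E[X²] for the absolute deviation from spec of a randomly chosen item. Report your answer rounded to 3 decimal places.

94.198

For each component E[X²] = Var + (mean)², giving I: 7.16333; II: 25.8533; III: 204.02; IV: 212.18.
Overall E[X²] = 0.2·7.16333 + 0.4·25.8533 + 0.3·204.02 + 0.1·212.18 = 94.198.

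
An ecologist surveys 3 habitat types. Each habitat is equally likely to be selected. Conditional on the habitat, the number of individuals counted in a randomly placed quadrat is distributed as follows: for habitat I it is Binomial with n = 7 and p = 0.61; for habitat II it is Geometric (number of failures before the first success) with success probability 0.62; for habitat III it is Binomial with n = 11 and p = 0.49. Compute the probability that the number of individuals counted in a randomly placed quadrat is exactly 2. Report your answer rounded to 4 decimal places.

Conditional on each habitat, P(X = 2): I: 0.0705021; II: 0.089528; III: 0.0308238.
By total probability, P(X = 2) = 0.333333·0.0705021 + 0.333333·0.089528 + 0.333333·0.0308238 = 0.063618.

0.0636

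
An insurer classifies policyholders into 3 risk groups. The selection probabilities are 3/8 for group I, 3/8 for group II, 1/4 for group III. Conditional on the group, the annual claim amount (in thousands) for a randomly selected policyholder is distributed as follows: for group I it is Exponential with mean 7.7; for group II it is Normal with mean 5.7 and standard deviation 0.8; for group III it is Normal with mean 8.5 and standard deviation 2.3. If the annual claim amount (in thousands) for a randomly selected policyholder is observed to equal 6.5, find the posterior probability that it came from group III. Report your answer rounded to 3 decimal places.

0.181

Likelihoods f(6.5 | ·): I: 0.0558338; II: 0.302463; III: 0.118847.
Posterior ∝ prior × likelihood. Numerator for III: 0.25·0.118847 = 0.0297117.
Normalizing constant: 0.375·0.0558338 + 0.375·0.302463 + 0.25·0.118847 = 0.164073.
P(III | observation) = 0.0297117 / 0.164073 = 0.181088.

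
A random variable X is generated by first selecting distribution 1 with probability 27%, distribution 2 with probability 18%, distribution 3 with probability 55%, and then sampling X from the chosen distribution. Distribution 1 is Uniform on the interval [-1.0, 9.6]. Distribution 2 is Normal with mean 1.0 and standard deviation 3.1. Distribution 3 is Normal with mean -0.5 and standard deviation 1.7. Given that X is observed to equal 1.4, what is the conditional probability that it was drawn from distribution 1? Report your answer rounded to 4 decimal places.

0.2167

Likelihoods f(1.4 | ·): 1: 0.0943396; 2: 0.127624; 3: 0.125665.
Posterior ∝ prior × likelihood. Numerator for 1: 0.27·0.0943396 = 0.0254717.
Normalizing constant: 0.27·0.0943396 + 0.18·0.127624 + 0.55·0.125665 = 0.11756.
P(1 | observation) = 0.0254717 / 0.11756 = 0.21667.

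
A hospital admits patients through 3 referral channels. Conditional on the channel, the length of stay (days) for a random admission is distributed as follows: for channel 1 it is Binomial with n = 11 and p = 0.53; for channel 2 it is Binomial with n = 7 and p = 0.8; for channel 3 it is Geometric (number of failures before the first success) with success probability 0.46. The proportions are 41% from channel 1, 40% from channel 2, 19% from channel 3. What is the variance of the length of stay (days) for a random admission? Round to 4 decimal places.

Per component, 1: μ=5.83, E[X²]=36.729; 2: μ=5.6, E[X²]=32.48; 3: μ=1.17391, E[X²]=3.93006.
E[X] = 0.41·5.83 + 0.4·5.6 + 0.19·1.17391 = 4.85334.
E[X²] = 0.41·36.729 + 0.4·32.48 + 0.19·3.93006 = 28.7976.
Var(X) = E[X²] − (E[X])² = 28.7976 − 23.5549 = 5.24266.

5.2427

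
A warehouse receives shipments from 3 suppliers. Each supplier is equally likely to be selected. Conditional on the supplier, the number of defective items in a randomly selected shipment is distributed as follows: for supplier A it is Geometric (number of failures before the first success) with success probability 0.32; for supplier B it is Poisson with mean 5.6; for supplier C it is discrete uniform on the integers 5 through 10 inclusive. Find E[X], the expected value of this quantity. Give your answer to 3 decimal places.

5.075

Component means — A: 2.125; B: 5.6; C: 7.5.
E[X] = 0.333333·2.125 + 0.333333·5.6 + 0.333333·7.5 = 5.075.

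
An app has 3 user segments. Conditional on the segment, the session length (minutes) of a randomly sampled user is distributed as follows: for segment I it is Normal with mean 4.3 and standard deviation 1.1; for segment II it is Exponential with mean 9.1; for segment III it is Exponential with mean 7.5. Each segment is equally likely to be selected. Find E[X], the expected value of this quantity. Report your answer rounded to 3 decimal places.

6.967

Component means — I: 4.3; II: 9.1; III: 7.5.
E[X] = 0.333333·4.3 + 0.333333·9.1 + 0.333333·7.5 = 6.96667.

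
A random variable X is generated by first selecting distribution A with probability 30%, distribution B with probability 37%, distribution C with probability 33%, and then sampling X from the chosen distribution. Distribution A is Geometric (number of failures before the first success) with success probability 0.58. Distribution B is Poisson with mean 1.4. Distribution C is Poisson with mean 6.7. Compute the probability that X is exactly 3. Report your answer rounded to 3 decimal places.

0.075

Conditional on each component, P(X = 3): A: 0.042971; B: 0.112777; C: 0.0617021.
By total probability, P(X = 3) = 0.3·0.042971 + 0.37·0.112777 + 0.33·0.0617021 = 0.0749805.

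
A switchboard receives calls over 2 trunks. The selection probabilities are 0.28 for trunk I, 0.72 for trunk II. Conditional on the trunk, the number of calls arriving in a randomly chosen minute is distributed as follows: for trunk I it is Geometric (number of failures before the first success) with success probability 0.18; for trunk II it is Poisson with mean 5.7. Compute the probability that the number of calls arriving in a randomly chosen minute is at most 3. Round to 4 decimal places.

Conditional on each trunk, P(X ≤ 3): I: 0.547878; II: 0.180048.
By total probability, P(X ≤ 3) = 0.28·0.547878 + 0.72·0.180048 = 0.283041.

0.2830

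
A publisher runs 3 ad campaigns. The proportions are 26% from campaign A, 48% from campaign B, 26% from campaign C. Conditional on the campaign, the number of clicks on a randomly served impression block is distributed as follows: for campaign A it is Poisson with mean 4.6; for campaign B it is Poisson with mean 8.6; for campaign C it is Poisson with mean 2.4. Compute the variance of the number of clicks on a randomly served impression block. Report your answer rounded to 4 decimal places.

Per component, A: μ=4.6, E[X²]=25.76; B: μ=8.6, E[X²]=82.56; C: μ=2.4, E[X²]=8.16.
E[X] = 0.26·4.6 + 0.48·8.6 + 0.26·2.4 = 5.948.
E[X²] = 0.26·25.76 + 0.48·82.56 + 0.26·8.16 = 48.448.
Var(X) = E[X²] − (E[X])² = 48.448 − 35.3787 = 13.0693.

13.0693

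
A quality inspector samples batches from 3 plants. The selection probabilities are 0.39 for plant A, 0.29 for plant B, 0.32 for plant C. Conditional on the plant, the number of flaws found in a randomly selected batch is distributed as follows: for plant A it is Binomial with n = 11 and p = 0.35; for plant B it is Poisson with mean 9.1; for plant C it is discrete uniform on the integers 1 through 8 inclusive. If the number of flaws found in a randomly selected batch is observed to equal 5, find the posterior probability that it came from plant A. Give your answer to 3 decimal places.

Likelihoods P(X=5 | ·): A: 0.183005; B: 0.0580692; C: 0.125.
Posterior ∝ prior × likelihood. Numerator for A: 0.39·0.183005 = 0.0713718.
Normalizing constant: 0.39·0.183005 + 0.29·0.0580692 + 0.32·0.125 = 0.128212.
P(A | observation) = 0.0713718 / 0.128212 = 0.556671.

0.557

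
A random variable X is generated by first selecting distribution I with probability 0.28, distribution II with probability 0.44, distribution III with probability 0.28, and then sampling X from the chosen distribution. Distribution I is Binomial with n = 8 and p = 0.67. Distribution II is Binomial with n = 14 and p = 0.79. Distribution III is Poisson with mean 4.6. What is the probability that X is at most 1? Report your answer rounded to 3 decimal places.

0.016

Conditional on each component, P(X ≤ 1): I: 0.00242499; II: 1.7409e-08; III: 0.0562903.
By total probability, P(X ≤ 1) = 0.28·0.00242499 + 0.44·1.7409e-08 + 0.28·0.0562903 = 0.0164403.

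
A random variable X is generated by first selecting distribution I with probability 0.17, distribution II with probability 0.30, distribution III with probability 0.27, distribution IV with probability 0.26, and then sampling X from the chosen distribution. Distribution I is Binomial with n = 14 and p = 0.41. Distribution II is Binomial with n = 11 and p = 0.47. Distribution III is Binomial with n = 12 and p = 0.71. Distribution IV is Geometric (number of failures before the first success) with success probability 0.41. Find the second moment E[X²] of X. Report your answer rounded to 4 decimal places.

36.7350

For each component E[X²] = Var + (mean)², giving I: 36.3342; II: 29.469; III: 75.0612; IV: 5.58061.
Overall E[X²] = 0.17·36.3342 + 0.3·29.469 + 0.27·75.0612 + 0.26·5.58061 = 36.735.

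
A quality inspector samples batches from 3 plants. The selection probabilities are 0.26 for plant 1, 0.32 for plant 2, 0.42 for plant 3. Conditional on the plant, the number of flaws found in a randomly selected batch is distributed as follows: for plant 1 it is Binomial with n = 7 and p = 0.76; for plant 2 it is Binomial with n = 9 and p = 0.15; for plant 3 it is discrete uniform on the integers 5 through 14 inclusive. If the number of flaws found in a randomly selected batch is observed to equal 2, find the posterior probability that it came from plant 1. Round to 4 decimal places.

0.0293

Likelihoods P(X=2 | ·): 1: 0.00965834; 2: 0.259667; 3: 0.
Posterior ∝ prior × likelihood. Numerator for 1: 0.26·0.00965834 = 0.00251117.
Normalizing constant: 0.26·0.00965834 + 0.32·0.259667 + 0.42·0 = 0.0856048.
P(1 | observation) = 0.00251117 / 0.0856048 = 0.0293345.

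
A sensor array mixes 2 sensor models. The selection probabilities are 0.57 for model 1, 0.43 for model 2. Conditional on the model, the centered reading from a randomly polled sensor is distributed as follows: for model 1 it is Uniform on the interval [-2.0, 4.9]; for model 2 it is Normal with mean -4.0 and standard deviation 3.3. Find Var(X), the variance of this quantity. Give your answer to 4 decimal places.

Per component, 1: μ=1.45, E[X²]=6.07; 2: μ=-4, E[X²]=26.89.
E[X] = 0.57·1.45 + 0.43·-4 = -0.8935.
E[X²] = 0.57·6.07 + 0.43·26.89 = 15.0226.
Var(X) = E[X²] − (E[X])² = 15.0226 − 0.798342 = 14.2243.

14.2243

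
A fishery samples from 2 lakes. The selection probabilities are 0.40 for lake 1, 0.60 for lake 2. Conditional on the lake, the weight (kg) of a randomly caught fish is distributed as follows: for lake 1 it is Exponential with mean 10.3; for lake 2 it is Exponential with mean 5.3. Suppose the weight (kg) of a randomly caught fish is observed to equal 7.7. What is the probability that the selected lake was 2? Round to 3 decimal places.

Likelihoods f(7.7 | ·): 1: 0.0459723; 2: 0.0441335.
Posterior ∝ prior × likelihood. Numerator for 2: 0.6·0.0441335 = 0.0264801.
Normalizing constant: 0.4·0.0459723 + 0.6·0.0441335 = 0.044869.
P(2 | observation) = 0.0264801 / 0.044869 = 0.590164.

0.590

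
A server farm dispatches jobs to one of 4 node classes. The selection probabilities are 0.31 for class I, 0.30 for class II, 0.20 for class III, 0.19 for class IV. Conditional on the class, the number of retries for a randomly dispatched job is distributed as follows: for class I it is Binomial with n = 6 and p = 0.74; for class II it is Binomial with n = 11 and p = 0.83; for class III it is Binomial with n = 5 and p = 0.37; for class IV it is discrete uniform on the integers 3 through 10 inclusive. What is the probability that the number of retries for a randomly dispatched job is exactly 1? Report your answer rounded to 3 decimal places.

0.060

Conditional on each class, P(X = 1): I: 0.00527533; II: 1.8406e-07; III: 0.29143; IV: 0.
By total probability, P(X = 1) = 0.31·0.00527533 + 0.3·1.8406e-07 + 0.2·0.29143 + 0.19·0 = 0.0599214.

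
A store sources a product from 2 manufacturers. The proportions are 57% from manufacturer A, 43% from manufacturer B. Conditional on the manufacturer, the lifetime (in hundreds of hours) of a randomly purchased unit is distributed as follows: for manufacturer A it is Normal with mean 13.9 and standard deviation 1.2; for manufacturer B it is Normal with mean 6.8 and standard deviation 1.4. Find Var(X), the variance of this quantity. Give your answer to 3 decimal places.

Per component, A: μ=13.9, E[X²]=194.65; B: μ=6.8, E[X²]=48.2.
E[X] = 0.57·13.9 + 0.43·6.8 = 10.847.
E[X²] = 0.57·194.65 + 0.43·48.2 = 131.676.
Var(X) = E[X²] − (E[X])² = 131.676 − 117.657 = 14.0191.

14.019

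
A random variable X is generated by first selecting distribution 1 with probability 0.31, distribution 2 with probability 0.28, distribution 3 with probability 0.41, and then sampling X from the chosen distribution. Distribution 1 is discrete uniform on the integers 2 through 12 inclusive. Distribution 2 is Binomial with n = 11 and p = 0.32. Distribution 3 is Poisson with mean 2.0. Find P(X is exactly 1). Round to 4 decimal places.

0.1318

Conditional on each component, P(X = 1): 1: 0; 2: 0.0744101; 3: 0.270671.
By total probability, P(X = 1) = 0.31·0 + 0.28·0.0744101 + 0.41·0.270671 = 0.13181.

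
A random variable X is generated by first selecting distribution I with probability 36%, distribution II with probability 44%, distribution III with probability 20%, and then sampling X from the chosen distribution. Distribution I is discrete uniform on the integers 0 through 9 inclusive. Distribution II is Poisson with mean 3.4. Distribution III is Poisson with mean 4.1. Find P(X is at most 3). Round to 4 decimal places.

0.4725

Conditional on each component, P(X ≤ 3): I: 0.4; II: 0.558357; III: 0.414182.
By total probability, P(X ≤ 3) = 0.36·0.4 + 0.44·0.558357 + 0.2·0.414182 = 0.472513.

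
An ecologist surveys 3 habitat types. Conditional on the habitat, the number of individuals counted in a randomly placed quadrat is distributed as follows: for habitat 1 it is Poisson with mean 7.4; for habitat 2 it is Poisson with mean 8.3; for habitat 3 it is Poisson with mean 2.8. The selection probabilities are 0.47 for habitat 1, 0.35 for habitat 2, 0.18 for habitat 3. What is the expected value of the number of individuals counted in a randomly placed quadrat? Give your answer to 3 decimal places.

Component means — 1: 7.4; 2: 8.3; 3: 2.8.
E[X] = 0.47·7.4 + 0.35·8.3 + 0.18·2.8 = 6.887.

6.887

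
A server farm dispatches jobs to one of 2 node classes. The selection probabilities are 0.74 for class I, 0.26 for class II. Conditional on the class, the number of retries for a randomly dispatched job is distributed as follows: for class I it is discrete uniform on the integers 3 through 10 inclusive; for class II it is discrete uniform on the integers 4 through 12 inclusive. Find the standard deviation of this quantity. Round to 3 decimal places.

Per component, I: μ=6.5, E[X²]=47.5; II: μ=8, E[X²]=70.6667.
E[X] = 0.74·6.5 + 0.26·8 = 6.89.
E[X²] = 0.74·47.5 + 0.26·70.6667 = 53.5233.
Var(X) = E[X²] − (E[X])² = 53.5233 − 47.4721 = 6.05123.
SD(X) = √6.05123 = 2.45993.

2.460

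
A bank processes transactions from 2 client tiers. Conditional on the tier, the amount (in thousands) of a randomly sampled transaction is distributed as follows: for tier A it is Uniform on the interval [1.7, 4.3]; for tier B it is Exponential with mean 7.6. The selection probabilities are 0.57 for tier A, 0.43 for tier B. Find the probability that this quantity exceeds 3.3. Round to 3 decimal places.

Conditional on each tier, P(X > 3.3): A: 0.384615; B: 0.647776.
By total probability, P(X > 3.3) = 0.57·0.384615 + 0.43·0.647776 = 0.497774.

0.498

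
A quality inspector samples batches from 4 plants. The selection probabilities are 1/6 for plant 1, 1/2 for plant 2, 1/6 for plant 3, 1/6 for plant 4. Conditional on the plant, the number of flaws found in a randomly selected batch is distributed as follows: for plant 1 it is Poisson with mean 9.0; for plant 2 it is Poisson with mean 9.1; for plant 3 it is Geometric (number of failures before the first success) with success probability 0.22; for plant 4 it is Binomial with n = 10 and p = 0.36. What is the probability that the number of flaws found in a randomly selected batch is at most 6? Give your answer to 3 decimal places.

0.432

Conditional on each plant, P(X ≤ 6): 1: 0.206781; 2: 0.197823; 3: 0.824344; 4: 0.969462.
By total probability, P(X ≤ 6) = 0.166667·0.206781 + 0.5·0.197823 + 0.166667·0.824344 + 0.166667·0.969462 = 0.432343.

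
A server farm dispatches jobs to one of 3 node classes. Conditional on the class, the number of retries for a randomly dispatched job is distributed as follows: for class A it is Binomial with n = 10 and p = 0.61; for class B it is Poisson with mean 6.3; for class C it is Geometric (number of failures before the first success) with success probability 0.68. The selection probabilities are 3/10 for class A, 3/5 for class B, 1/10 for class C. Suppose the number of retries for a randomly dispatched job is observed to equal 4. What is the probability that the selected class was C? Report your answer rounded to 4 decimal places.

Likelihoods P(X=4 | ·): A: 0.102312; B: 0.12053; C: 0.00713032.
Posterior ∝ prior × likelihood. Numerator for C: 0.1·0.00713032 = 0.000713032.
Normalizing constant: 0.3·0.102312 + 0.6·0.12053 + 0.1·0.00713032 = 0.103725.
P(C | observation) = 0.000713032 / 0.103725 = 0.00687427.

0.0069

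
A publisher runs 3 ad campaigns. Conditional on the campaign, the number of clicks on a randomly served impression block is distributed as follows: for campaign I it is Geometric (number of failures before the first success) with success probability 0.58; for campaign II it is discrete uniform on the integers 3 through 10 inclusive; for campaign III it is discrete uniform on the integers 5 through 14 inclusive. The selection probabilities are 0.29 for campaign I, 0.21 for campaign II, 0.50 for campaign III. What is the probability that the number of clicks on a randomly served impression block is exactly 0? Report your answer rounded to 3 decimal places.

0.168

Conditional on each campaign, P(X = 0): I: 0.58; II: 0; III: 0.
By total probability, P(X = 0) = 0.29·0.58 + 0.21·0 + 0.5·0 = 0.1682.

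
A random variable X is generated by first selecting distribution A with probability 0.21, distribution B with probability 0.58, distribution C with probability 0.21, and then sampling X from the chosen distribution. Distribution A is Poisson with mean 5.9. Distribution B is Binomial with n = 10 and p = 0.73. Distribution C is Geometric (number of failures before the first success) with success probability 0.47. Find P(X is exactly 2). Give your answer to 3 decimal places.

0.038

Conditional on each component, P(X = 2): A: 0.04768; B: 0.00067728; C: 0.132023.
By total probability, P(X = 2) = 0.21·0.04768 + 0.58·0.00067728 + 0.21·0.132023 = 0.0381305.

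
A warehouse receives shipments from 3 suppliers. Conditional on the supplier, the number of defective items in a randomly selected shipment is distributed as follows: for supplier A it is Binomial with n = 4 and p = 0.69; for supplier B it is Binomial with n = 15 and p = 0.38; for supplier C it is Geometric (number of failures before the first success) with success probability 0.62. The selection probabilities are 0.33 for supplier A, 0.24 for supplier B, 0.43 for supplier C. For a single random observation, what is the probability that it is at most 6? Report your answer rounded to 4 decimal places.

Conditional on each supplier, P(X ≤ 6): A: 1; B: 0.670529; C: 0.998856.
By total probability, P(X ≤ 6) = 0.33·1 + 0.24·0.670529 + 0.43·0.998856 = 0.920435.

0.9204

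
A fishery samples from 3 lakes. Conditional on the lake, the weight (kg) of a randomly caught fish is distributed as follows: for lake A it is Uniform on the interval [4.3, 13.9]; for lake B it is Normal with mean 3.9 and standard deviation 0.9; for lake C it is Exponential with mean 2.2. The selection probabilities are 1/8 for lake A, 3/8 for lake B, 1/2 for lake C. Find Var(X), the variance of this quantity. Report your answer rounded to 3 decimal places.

8.469

Per component, A: μ=9.1, E[X²]=90.49; B: μ=3.9, E[X²]=16.02; C: μ=2.2, E[X²]=9.68.
E[X] = 0.125·9.1 + 0.375·3.9 + 0.5·2.2 = 3.7.
E[X²] = 0.125·90.49 + 0.375·16.02 + 0.5·9.68 = 22.1588.
Var(X) = E[X²] − (E[X])² = 22.1588 − 13.69 = 8.46875.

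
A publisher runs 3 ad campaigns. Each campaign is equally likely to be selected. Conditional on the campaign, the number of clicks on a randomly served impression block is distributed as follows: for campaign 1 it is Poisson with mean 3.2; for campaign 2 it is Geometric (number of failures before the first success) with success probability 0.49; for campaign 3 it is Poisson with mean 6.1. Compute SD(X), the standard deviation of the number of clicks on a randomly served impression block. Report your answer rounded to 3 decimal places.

2.847

Per component, 1: μ=3.2, E[X²]=13.44; 2: μ=1.04082, E[X²]=3.20741; 3: μ=6.1, E[X²]=43.31.
E[X] = 0.333333·3.2 + 0.333333·1.04082 + 0.333333·6.1 = 3.44694.
E[X²] = 0.333333·13.44 + 0.333333·3.20741 + 0.333333·43.31 = 19.9858.
Var(X) = E[X²] − (E[X])² = 19.9858 − 11.8814 = 8.10442.
SD(X) = √8.10442 = 2.84683.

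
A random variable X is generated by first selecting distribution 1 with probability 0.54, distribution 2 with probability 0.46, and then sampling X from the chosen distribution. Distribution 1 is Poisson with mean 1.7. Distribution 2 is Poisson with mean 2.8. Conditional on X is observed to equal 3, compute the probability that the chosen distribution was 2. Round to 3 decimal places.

0.559

Likelihoods P(X=3 | ·): 1: 0.149587; 2: 0.222484.
Posterior ∝ prior × likelihood. Numerator for 2: 0.46·0.222484 = 0.102343.
Normalizing constant: 0.54·0.149587 + 0.46·0.222484 = 0.18312.
P(2 | observation) = 0.102343 / 0.18312 = 0.558883.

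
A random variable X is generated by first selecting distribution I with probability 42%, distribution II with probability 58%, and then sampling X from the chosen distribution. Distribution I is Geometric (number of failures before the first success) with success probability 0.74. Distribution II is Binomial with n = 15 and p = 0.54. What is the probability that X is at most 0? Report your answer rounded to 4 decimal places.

0.3108

Conditional on each component, P(X ≤ 0): I: 0.74; II: 8.7371e-06.
By total probability, P(X ≤ 0) = 0.42·0.74 + 0.58·8.7371e-06 = 0.310805.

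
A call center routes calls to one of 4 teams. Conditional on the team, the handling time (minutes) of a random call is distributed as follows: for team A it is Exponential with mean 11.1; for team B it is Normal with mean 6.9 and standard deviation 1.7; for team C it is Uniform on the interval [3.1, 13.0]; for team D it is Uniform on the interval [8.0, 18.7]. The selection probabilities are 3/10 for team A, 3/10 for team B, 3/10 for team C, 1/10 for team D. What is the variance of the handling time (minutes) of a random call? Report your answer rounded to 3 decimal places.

Per component, A: μ=11.1, E[X²]=246.42; B: μ=6.9, E[X²]=50.5; C: μ=8.05, E[X²]=72.97; D: μ=13.35, E[X²]=187.763.
E[X] = 0.3·11.1 + 0.3·6.9 + 0.3·8.05 + 0.1·13.35 = 9.15.
E[X²] = 0.3·246.42 + 0.3·50.5 + 0.3·72.97 + 0.1·187.763 = 129.743.
Var(X) = E[X²] − (E[X])² = 129.743 − 83.7225 = 46.0208.

46.021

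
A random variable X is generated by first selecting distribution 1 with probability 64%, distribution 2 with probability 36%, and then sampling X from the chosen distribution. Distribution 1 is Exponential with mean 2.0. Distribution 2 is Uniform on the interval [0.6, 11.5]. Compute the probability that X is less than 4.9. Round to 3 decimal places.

Conditional on each component, P(X < 4.9): 1: 0.913706; 2: 0.394495.
By total probability, P(X < 4.9) = 0.64·0.913706 + 0.36·0.394495 = 0.72679.

0.727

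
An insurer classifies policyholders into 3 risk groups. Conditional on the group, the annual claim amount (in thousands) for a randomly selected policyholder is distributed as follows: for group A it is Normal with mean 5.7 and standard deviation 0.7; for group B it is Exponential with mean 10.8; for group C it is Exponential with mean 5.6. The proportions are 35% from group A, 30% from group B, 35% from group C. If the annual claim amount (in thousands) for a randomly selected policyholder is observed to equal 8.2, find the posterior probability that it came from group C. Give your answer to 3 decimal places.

Likelihoods f(8.2 | ·): A: 0.000968449; B: 0.0433345; C: 0.0412934.
Posterior ∝ prior × likelihood. Numerator for C: 0.35·0.0412934 = 0.0144527.
Normalizing constant: 0.35·0.000968449 + 0.3·0.0433345 + 0.35·0.0412934 = 0.027792.
P(C | observation) = 0.0144527 / 0.027792 = 0.520031.

0.520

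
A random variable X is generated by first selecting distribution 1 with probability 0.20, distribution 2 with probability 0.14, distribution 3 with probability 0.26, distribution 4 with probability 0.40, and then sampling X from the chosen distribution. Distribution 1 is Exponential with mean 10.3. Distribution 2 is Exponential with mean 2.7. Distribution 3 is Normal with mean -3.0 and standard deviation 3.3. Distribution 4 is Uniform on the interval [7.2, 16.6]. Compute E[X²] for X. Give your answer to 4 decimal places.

109.2379

For each component E[X²] = Var + (mean)², giving 1: 212.18; 2: 14.58; 3: 19.89; 4: 148.973.
Overall E[X²] = 0.2·212.18 + 0.14·14.58 + 0.26·19.89 + 0.4·148.973 = 109.238.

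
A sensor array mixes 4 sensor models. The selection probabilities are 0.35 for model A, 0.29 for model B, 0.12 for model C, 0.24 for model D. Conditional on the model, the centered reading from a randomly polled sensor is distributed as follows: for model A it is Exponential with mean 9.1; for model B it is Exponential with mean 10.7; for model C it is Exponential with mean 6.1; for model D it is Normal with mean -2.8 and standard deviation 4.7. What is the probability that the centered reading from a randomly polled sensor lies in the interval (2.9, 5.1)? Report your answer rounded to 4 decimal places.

0.1342

Conditional on each model, P(2.9 < X < 5.1): A: 0.156149; B: 0.141726; C: 0.188218; D: 0.0662137.
By total probability, P(2.9 < X < 5.1) = 0.35·0.156149 + 0.29·0.141726 + 0.12·0.188218 + 0.24·0.0662137 = 0.13423.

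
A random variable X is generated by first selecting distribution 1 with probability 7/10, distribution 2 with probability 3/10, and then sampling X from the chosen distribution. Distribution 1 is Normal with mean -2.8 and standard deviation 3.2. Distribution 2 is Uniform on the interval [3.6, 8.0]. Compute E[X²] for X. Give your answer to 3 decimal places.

For each component E[X²] = Var + (mean)², giving 1: 18.08; 2: 35.2533.
Overall E[X²] = 0.7·18.08 + 0.3·35.2533 = 23.232.

23.232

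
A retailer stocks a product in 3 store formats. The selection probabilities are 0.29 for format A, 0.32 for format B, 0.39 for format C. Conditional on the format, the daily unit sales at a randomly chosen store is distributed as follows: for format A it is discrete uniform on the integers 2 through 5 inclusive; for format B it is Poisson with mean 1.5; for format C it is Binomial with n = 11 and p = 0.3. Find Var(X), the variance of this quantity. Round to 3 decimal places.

Per component, A: μ=3.5, E[X²]=13.5; B: μ=1.5, E[X²]=3.75; C: μ=3.3, E[X²]=13.2.
E[X] = 0.29·3.5 + 0.32·1.5 + 0.39·3.3 = 2.782.
E[X²] = 0.29·13.5 + 0.32·3.75 + 0.39·13.2 = 10.263.
Var(X) = E[X²] − (E[X])² = 10.263 − 7.73952 = 2.52348.

2.523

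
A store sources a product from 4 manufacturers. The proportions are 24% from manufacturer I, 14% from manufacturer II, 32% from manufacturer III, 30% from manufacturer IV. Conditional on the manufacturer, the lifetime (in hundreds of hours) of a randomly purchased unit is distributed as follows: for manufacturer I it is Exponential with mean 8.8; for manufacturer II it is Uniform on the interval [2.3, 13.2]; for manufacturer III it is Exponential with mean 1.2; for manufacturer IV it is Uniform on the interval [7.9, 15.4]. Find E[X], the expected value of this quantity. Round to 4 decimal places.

7.0760

Component means — I: 8.8; II: 7.75; III: 1.2; IV: 11.65.
E[X] = 0.24·8.8 + 0.14·7.75 + 0.32·1.2 + 0.3·11.65 = 7.076.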